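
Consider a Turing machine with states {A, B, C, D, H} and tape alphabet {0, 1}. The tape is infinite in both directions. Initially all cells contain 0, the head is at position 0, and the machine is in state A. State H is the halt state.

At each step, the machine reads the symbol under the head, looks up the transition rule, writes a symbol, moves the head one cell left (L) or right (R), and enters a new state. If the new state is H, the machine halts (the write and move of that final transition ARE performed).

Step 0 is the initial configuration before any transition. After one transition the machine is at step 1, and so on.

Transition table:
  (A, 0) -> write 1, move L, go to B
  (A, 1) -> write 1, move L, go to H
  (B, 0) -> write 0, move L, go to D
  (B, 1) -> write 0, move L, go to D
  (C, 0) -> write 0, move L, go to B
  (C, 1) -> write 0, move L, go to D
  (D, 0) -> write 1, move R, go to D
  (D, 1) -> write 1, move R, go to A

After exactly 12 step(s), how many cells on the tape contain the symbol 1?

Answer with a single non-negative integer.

Step 1: in state A at pos 0, read 0 -> (A,0)->write 1,move L,goto B. Now: state=B, head=-1, tape[-2..1]=0010 (head:  ^)
Step 2: in state B at pos -1, read 0 -> (B,0)->write 0,move L,goto D. Now: state=D, head=-2, tape[-3..1]=00010 (head:  ^)
Step 3: in state D at pos -2, read 0 -> (D,0)->write 1,move R,goto D. Now: state=D, head=-1, tape[-3..1]=01010 (head:   ^)
Step 4: in state D at pos -1, read 0 -> (D,0)->write 1,move R,goto D. Now: state=D, head=0, tape[-3..1]=01110 (head:    ^)
Step 5: in state D at pos 0, read 1 -> (D,1)->write 1,move R,goto A. Now: state=A, head=1, tape[-3..2]=011100 (head:     ^)
Step 6: in state A at pos 1, read 0 -> (A,0)->write 1,move L,goto B. Now: state=B, head=0, tape[-3..2]=011110 (head:    ^)
Step 7: in state B at pos 0, read 1 -> (B,1)->write 0,move L,goto D. Now: state=D, head=-1, tape[-3..2]=011010 (head:   ^)
Step 8: in state D at pos -1, read 1 -> (D,1)->write 1,move R,goto A. Now: state=A, head=0, tape[-3..2]=011010 (head:    ^)
Step 9: in state A at pos 0, read 0 -> (A,0)->write 1,move L,goto B. Now: state=B, head=-1, tape[-3..2]=011110 (head:   ^)
Step 10: in state B at pos -1, read 1 -> (B,1)->write 0,move L,goto D. Now: state=D, head=-2, tape[-3..2]=010110 (head:  ^)
Step 11: in state D at pos -2, read 1 -> (D,1)->write 1,move R,goto A. Now: state=A, head=-1, tape[-3..2]=010110 (head:   ^)
Step 12: in state A at pos -1, read 0 -> (A,0)->write 1,move L,goto B. Now: state=B, head=-2, tape[-3..2]=011110 (head:  ^)
Cells containing 1 after step 12: {-2, -1, 0, 1} -> 4 cell(s)

Answer: 4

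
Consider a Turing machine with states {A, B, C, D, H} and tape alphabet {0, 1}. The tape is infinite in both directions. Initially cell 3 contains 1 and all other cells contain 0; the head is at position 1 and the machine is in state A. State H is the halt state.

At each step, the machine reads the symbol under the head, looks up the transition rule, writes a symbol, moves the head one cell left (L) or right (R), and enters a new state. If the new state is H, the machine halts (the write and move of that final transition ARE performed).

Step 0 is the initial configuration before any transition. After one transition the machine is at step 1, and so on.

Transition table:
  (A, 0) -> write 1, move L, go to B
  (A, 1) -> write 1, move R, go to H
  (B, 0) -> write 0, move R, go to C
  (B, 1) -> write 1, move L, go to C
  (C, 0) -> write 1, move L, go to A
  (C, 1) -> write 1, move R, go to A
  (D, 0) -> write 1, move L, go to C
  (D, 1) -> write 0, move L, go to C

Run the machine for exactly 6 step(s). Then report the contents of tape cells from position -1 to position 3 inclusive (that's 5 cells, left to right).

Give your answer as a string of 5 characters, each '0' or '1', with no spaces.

Step 1: in state A at pos 1, read 0 -> (A,0)->write 1,move L,goto B. Now: state=B, head=0, tape[-1..4]=001010 (head:  ^)
Step 2: in state B at pos 0, read 0 -> (B,0)->write 0,move R,goto C. Now: state=C, head=1, tape[-1..4]=001010 (head:   ^)
Step 3: in state C at pos 1, read 1 -> (C,1)->write 1,move R,goto A. Now: state=A, head=2, tape[-1..4]=001010 (head:    ^)
Step 4: in state A at pos 2, read 0 -> (A,0)->write 1,move L,goto B. Now: state=B, head=1, tape[-1..4]=001110 (head:   ^)
Step 5: in state B at pos 1, read 1 -> (B,1)->write 1,move L,goto C. Now: state=C, head=0, tape[-1..4]=001110 (head:  ^)
Step 6: in state C at pos 0, read 0 -> (C,0)->write 1,move L,goto A. Now: state=A, head=-1, tape[-2..4]=0011110 (head:  ^)

Answer: 01111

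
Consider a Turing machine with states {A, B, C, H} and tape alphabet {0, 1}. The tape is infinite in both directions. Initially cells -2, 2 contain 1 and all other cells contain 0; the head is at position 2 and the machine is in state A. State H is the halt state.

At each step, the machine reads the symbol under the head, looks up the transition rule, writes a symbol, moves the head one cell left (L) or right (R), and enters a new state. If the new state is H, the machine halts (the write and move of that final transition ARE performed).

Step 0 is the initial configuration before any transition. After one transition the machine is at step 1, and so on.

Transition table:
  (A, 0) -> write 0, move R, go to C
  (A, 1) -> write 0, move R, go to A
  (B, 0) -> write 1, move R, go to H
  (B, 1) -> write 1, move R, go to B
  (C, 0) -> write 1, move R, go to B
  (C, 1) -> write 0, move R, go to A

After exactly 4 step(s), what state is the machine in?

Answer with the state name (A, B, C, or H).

Answer: H

Derivation:
Step 1: in state A at pos 2, read 1 -> (A,1)->write 0,move R,goto A. Now: state=A, head=3, tape[-3..4]=01000000 (head:       ^)
Step 2: in state A at pos 3, read 0 -> (A,0)->write 0,move R,goto C. Now: state=C, head=4, tape[-3..5]=010000000 (head:        ^)
Step 3: in state C at pos 4, read 0 -> (C,0)->write 1,move R,goto B. Now: state=B, head=5, tape[-3..6]=0100000100 (head:         ^)
Step 4: in state B at pos 5, read 0 -> (B,0)->write 1,move R,goto H. Now: state=H, head=6, tape[-3..7]=01000001100 (head:          ^)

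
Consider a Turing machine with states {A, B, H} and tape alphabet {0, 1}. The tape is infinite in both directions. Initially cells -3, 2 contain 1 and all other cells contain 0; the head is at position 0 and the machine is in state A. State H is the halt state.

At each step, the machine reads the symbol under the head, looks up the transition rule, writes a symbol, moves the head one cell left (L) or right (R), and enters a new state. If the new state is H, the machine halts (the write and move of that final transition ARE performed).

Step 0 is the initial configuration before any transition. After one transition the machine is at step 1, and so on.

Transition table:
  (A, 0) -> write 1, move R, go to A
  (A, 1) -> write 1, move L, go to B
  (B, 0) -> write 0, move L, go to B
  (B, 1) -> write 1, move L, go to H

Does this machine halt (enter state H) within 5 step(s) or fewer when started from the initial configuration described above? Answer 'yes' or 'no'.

Step 1: in state A at pos 0, read 0 -> (A,0)->write 1,move R,goto A. Now: state=A, head=1, tape[-4..3]=01001010 (head:      ^)
Step 2: in state A at pos 1, read 0 -> (A,0)->write 1,move R,goto A. Now: state=A, head=2, tape[-4..3]=01001110 (head:       ^)
Step 3: in state A at pos 2, read 1 -> (A,1)->write 1,move L,goto B. Now: state=B, head=1, tape[-4..3]=01001110 (head:      ^)
Step 4: in state B at pos 1, read 1 -> (B,1)->write 1,move L,goto H. Now: state=H, head=0, tape[-4..3]=01001110 (head:     ^)
State H reached at step 4; 4 <= 5 -> yes

Answer: yes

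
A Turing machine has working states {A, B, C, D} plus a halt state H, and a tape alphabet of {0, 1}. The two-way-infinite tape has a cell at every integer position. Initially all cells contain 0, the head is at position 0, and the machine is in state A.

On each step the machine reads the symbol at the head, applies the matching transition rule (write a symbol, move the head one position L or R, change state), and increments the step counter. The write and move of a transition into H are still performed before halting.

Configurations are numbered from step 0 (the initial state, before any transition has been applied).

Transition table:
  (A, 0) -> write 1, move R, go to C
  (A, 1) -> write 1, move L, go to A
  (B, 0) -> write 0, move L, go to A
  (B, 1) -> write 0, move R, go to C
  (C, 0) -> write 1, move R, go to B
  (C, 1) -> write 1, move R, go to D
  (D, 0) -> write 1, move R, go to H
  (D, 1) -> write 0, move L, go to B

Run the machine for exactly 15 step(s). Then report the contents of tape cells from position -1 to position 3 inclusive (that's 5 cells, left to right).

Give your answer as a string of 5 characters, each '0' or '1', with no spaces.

Step 1: in state A at pos 0, read 0 -> (A,0)->write 1,move R,goto C. Now: state=C, head=1, tape[-1..2]=0100 (head:   ^)
Step 2: in state C at pos 1, read 0 -> (C,0)->write 1,move R,goto B. Now: state=B, head=2, tape[-1..3]=01100 (head:    ^)
Step 3: in state B at pos 2, read 0 -> (B,0)->write 0,move L,goto A. Now: state=A, head=1, tape[-1..3]=01100 (head:   ^)
Step 4: in state A at pos 1, read 1 -> (A,1)->write 1,move L,goto A. Now: state=A, head=0, tape[-1..3]=01100 (head:  ^)
Step 5: in state A at pos 0, read 1 -> (A,1)->write 1,move L,goto A. Now: state=A, head=-1, tape[-2..3]=001100 (head:  ^)
Step 6: in state A at pos -1, read 0 -> (A,0)->write 1,move R,goto C. Now: state=C, head=0, tape[-2..3]=011100 (head:   ^)
Step 7: in state C at pos 0, read 1 -> (C,1)->write 1,move R,goto D. Now: state=D, head=1, tape[-2..3]=011100 (head:    ^)
Step 8: in state D at pos 1, read 1 -> (D,1)->write 0,move L,goto B. Now: state=B, head=0, tape[-2..3]=011000 (head:   ^)
Step 9: in state B at pos 0, read 1 -> (B,1)->write 0,move R,goto C. Now: state=C, head=1, tape[-2..3]=010000 (head:    ^)
Step 10: in state C at pos 1, read 0 -> (C,0)->write 1,move R,goto B. Now: state=B, head=2, tape[-2..3]=010100 (head:     ^)
Step 11: in state B at pos 2, read 0 -> (B,0)->write 0,move L,goto A. Now: state=A, head=1, tape[-2..3]=010100 (head:    ^)
Step 12: in state A at pos 1, read 1 -> (A,1)->write 1,move L,goto A. Now: state=A, head=0, tape[-2..3]=010100 (head:   ^)
Step 13: in state A at pos 0, read 0 -> (A,0)->write 1,move R,goto C. Now: state=C, head=1, tape[-2..3]=011100 (head:    ^)
Step 14: in state C at pos 1, read 1 -> (C,1)->write 1,move R,goto D. Now: state=D, head=2, tape[-2..3]=011100 (head:     ^)
Step 15: in state D at pos 2, read 0 -> (D,0)->write 1,move R,goto H. Now: state=H, head=3, tape[-2..4]=0111100 (head:      ^)

Answer: 11110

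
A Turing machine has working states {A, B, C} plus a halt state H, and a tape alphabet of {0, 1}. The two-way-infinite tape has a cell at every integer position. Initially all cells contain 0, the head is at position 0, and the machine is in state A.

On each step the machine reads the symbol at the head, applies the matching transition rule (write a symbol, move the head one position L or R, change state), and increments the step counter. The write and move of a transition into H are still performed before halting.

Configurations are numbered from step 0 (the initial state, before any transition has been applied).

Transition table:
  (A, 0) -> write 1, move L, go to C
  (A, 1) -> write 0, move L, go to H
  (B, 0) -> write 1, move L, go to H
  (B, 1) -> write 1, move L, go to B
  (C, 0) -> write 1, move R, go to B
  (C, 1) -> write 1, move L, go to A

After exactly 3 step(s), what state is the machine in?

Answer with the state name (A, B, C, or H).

Step 1: in state A at pos 0, read 0 -> (A,0)->write 1,move L,goto C. Now: state=C, head=-1, tape[-2..1]=0010 (head:  ^)
Step 2: in state C at pos -1, read 0 -> (C,0)->write 1,move R,goto B. Now: state=B, head=0, tape[-2..1]=0110 (head:   ^)
Step 3: in state B at pos 0, read 1 -> (B,1)->write 1,move L,goto B. Now: state=B, head=-1, tape[-2..1]=0110 (head:  ^)

Answer: B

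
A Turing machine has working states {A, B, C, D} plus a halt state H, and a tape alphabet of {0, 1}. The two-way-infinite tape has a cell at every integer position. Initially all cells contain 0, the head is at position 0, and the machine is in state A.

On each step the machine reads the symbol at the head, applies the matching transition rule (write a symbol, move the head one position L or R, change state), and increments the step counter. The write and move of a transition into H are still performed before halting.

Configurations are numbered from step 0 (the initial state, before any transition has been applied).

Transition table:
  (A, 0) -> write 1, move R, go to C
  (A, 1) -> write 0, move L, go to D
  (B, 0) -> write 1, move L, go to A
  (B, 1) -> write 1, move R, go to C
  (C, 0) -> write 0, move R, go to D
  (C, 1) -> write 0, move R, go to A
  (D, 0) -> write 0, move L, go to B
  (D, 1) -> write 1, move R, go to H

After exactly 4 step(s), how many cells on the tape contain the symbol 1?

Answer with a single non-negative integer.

Answer: 2

Derivation:
Step 1: in state A at pos 0, read 0 -> (A,0)->write 1,move R,goto C. Now: state=C, head=1, tape[-1..2]=0100 (head:   ^)
Step 2: in state C at pos 1, read 0 -> (C,0)->write 0,move R,goto D. Now: state=D, head=2, tape[-1..3]=01000 (head:    ^)
Step 3: in state D at pos 2, read 0 -> (D,0)->write 0,move L,goto B. Now: state=B, head=1, tape[-1..3]=01000 (head:   ^)
Step 4: in state B at pos 1, read 0 -> (B,0)->write 1,move L,goto A. Now: state=A, head=0, tape[-1..3]=01100 (head:  ^)
Cells containing 1 after step 4: {0, 1} -> 2 cell(s)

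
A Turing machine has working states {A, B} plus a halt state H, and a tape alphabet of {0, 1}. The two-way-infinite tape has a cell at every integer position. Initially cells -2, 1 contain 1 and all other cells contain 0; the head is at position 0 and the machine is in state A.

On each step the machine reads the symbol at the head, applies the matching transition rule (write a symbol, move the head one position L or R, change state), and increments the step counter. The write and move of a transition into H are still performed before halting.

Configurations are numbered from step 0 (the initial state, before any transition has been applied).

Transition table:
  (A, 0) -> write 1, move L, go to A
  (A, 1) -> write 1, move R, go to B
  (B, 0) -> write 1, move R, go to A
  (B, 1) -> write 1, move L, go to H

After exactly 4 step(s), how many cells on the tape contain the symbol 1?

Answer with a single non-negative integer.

Answer: 4

Derivation:
Step 1: in state A at pos 0, read 0 -> (A,0)->write 1,move L,goto A. Now: state=A, head=-1, tape[-3..2]=010110 (head:   ^)
Step 2: in state A at pos -1, read 0 -> (A,0)->write 1,move L,goto A. Now: state=A, head=-2, tape[-3..2]=011110 (head:  ^)
Step 3: in state A at pos -2, read 1 -> (A,1)->write 1,move R,goto B. Now: state=B, head=-1, tape[-3..2]=011110 (head:   ^)
Step 4: in state B at pos -1, read 1 -> (B,1)->write 1,move L,goto H. Now: state=H, head=-2, tape[-3..2]=011110 (head:  ^)
Cells containing 1 after step 4: {-2, -1, 0, 1} -> 4 cell(s)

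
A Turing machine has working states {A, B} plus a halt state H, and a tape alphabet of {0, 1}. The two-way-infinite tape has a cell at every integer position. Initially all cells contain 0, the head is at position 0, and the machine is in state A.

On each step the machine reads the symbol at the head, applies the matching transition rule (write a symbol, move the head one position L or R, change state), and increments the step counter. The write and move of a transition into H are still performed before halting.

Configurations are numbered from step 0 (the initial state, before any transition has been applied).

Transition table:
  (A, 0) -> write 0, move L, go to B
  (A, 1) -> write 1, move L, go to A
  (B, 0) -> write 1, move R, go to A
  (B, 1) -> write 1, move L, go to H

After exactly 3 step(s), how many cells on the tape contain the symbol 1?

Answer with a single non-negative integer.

Answer: 1

Derivation:
Step 1: in state A at pos 0, read 0 -> (A,0)->write 0,move L,goto B. Now: state=B, head=-1, tape[-2..1]=0000 (head:  ^)
Step 2: in state B at pos -1, read 0 -> (B,0)->write 1,move R,goto A. Now: state=A, head=0, tape[-2..1]=0100 (head:   ^)
Step 3: in state A at pos 0, read 0 -> (A,0)->write 0,move L,goto B. Now: state=B, head=-1, tape[-2..1]=0100 (head:  ^)
Cells containing 1 after step 3: {-1} -> 1 cell(s)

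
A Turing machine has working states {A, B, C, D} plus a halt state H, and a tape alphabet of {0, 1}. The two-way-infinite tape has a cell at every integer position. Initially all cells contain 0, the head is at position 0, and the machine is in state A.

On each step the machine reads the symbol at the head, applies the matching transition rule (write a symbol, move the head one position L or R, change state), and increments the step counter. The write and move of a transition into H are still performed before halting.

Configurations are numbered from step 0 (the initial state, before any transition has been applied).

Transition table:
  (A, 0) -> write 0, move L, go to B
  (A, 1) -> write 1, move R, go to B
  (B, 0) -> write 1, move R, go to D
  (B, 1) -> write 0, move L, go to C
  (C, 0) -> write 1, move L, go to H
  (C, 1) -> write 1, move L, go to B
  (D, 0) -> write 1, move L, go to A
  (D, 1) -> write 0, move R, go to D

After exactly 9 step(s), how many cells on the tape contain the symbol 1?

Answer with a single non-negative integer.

Answer: 2

Derivation:
Step 1: in state A at pos 0, read 0 -> (A,0)->write 0,move L,goto B. Now: state=B, head=-1, tape[-2..1]=0000 (head:  ^)
Step 2: in state B at pos -1, read 0 -> (B,0)->write 1,move R,goto D. Now: state=D, head=0, tape[-2..1]=0100 (head:   ^)
Step 3: in state D at pos 0, read 0 -> (D,0)->write 1,move L,goto A. Now: state=A, head=-1, tape[-2..1]=0110 (head:  ^)
Step 4: in state A at pos -1, read 1 -> (A,1)->write 1,move R,goto B. Now: state=B, head=0, tape[-2..1]=0110 (head:   ^)
Step 5: in state B at pos 0, read 1 -> (B,1)->write 0,move L,goto C. Now: state=C, head=-1, tape[-2..1]=0100 (head:  ^)
Step 6: in state C at pos -1, read 1 -> (C,1)->write 1,move L,goto B. Now: state=B, head=-2, tape[-3..1]=00100 (head:  ^)
Step 7: in state B at pos -2, read 0 -> (B,0)->write 1,move R,goto D. Now: state=D, head=-1, tape[-3..1]=01100 (head:   ^)
Step 8: in state D at pos -1, read 1 -> (D,1)->write 0,move R,goto D. Now: state=D, head=0, tape[-3..1]=01000 (head:    ^)
Step 9: in state D at pos 0, read 0 -> (D,0)->write 1,move L,goto A. Now: state=A, head=-1, tape[-3..1]=01010 (head:   ^)
Cells containing 1 after step 9: {-2, 0} -> 2 cell(s)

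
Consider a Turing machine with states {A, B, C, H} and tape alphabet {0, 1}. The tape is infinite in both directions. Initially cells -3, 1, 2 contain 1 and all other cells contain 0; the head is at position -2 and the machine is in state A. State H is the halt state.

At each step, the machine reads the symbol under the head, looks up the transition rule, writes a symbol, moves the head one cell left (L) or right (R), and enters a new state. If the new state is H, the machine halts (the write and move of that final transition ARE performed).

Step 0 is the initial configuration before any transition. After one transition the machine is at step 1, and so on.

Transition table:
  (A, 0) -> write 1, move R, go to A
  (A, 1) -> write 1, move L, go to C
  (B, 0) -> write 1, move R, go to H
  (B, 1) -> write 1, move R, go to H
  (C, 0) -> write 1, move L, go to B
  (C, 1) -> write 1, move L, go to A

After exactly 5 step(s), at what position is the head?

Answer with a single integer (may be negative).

Answer: -1

Derivation:
Step 1: in state A at pos -2, read 0 -> (A,0)->write 1,move R,goto A. Now: state=A, head=-1, tape[-4..3]=01100110 (head:    ^)
Step 2: in state A at pos -1, read 0 -> (A,0)->write 1,move R,goto A. Now: state=A, head=0, tape[-4..3]=01110110 (head:     ^)
Step 3: in state A at pos 0, read 0 -> (A,0)->write 1,move R,goto A. Now: state=A, head=1, tape[-4..3]=01111110 (head:      ^)
Step 4: in state A at pos 1, read 1 -> (A,1)->write 1,move L,goto C. Now: state=C, head=0, tape[-4..3]=01111110 (head:     ^)
Step 5: in state C at pos 0, read 1 -> (C,1)->write 1,move L,goto A. Now: state=A, head=-1, tape[-4..3]=01111110 (head:    ^)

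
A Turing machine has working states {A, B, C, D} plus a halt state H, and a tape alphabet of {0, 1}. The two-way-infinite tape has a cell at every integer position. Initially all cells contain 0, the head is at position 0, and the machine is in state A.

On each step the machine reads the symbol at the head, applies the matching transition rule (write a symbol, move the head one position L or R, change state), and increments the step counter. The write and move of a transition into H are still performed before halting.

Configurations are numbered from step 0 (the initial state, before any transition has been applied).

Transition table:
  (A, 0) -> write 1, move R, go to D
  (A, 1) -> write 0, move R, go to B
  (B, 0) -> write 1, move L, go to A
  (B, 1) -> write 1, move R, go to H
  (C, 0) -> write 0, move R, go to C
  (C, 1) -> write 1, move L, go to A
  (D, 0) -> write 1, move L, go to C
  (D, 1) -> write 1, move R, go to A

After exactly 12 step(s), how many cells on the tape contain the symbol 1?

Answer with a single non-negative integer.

Answer: 6

Derivation:
Step 1: in state A at pos 0, read 0 -> (A,0)->write 1,move R,goto D. Now: state=D, head=1, tape[-1..2]=0100 (head:   ^)
Step 2: in state D at pos 1, read 0 -> (D,0)->write 1,move L,goto C. Now: state=C, head=0, tape[-1..2]=0110 (head:  ^)
Step 3: in state C at pos 0, read 1 -> (C,1)->write 1,move L,goto A. Now: state=A, head=-1, tape[-2..2]=00110 (head:  ^)
Step 4: in state A at pos -1, read 0 -> (A,0)->write 1,move R,goto D. Now: state=D, head=0, tape[-2..2]=01110 (head:   ^)
Step 5: in state D at pos 0, read 1 -> (D,1)->write 1,move R,goto A. Now: state=A, head=1, tape[-2..2]=01110 (head:    ^)
Step 6: in state A at pos 1, read 1 -> (A,1)->write 0,move R,goto B. Now: state=B, head=2, tape[-2..3]=011000 (head:     ^)
Step 7: in state B at pos 2, read 0 -> (B,0)->write 1,move L,goto A. Now: state=A, head=1, tape[-2..3]=011010 (head:    ^)
Step 8: in state A at pos 1, read 0 -> (A,0)->write 1,move R,goto D. Now: state=D, head=2, tape[-2..3]=011110 (head:     ^)
Step 9: in state D at pos 2, read 1 -> (D,1)->write 1,move R,goto A. Now: state=A, head=3, tape[-2..4]=0111100 (head:      ^)
Step 10: in state A at pos 3, read 0 -> (A,0)->write 1,move R,goto D. Now: state=D, head=4, tape[-2..5]=01111100 (head:       ^)
Step 11: in state D at pos 4, read 0 -> (D,0)->write 1,move L,goto C. Now: state=C, head=3, tape[-2..5]=01111110 (head:      ^)
Step 12: in state C at pos 3, read 1 -> (C,1)->write 1,move L,goto A. Now: state=A, head=2, tape[-2..5]=01111110 (head:     ^)
Cells containing 1 after step 12: {-1, 0, 1, 2, 3, 4} -> 6 cell(s)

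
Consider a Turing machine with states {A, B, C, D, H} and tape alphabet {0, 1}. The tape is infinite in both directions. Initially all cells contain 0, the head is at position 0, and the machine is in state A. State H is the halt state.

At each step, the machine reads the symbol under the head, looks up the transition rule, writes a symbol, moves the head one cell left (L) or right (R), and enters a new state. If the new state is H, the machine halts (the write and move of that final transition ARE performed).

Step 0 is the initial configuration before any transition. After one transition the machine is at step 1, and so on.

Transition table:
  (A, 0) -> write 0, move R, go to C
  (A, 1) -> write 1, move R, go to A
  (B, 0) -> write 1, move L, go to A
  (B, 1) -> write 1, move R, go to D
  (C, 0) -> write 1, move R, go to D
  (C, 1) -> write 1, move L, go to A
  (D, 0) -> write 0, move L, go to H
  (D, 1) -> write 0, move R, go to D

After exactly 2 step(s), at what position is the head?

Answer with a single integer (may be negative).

Step 1: in state A at pos 0, read 0 -> (A,0)->write 0,move R,goto C. Now: state=C, head=1, tape[-1..2]=0000 (head:   ^)
Step 2: in state C at pos 1, read 0 -> (C,0)->write 1,move R,goto D. Now: state=D, head=2, tape[-1..3]=00100 (head:    ^)

Answer: 2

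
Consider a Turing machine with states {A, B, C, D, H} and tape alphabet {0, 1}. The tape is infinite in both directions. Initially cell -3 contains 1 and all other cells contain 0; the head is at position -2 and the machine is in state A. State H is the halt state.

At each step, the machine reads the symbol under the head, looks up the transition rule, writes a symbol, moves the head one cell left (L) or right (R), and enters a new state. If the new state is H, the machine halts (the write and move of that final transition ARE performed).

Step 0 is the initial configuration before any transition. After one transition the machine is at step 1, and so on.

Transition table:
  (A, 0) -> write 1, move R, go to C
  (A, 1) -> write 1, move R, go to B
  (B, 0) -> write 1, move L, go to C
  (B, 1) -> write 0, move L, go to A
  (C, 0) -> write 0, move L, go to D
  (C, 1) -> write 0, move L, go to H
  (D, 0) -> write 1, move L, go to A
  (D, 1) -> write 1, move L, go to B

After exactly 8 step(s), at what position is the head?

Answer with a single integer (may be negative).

Step 1: in state A at pos -2, read 0 -> (A,0)->write 1,move R,goto C. Now: state=C, head=-1, tape[-4..0]=01100 (head:    ^)
Step 2: in state C at pos -1, read 0 -> (C,0)->write 0,move L,goto D. Now: state=D, head=-2, tape[-4..0]=01100 (head:   ^)
Step 3: in state D at pos -2, read 1 -> (D,1)->write 1,move L,goto B. Now: state=B, head=-3, tape[-4..0]=01100 (head:  ^)
Step 4: in state B at pos -3, read 1 -> (B,1)->write 0,move L,goto A. Now: state=A, head=-4, tape[-5..0]=000100 (head:  ^)
Step 5: in state A at pos -4, read 0 -> (A,0)->write 1,move R,goto C. Now: state=C, head=-3, tape[-5..0]=010100 (head:   ^)
Step 6: in state C at pos -3, read 0 -> (C,0)->write 0,move L,goto D. Now: state=D, head=-4, tape[-5..0]=010100 (head:  ^)
Step 7: in state D at pos -4, read 1 -> (D,1)->write 1,move L,goto B. Now: state=B, head=-5, tape[-6..0]=0010100 (head:  ^)
Step 8: in state B at pos -5, read 0 -> (B,0)->write 1,move L,goto C. Now: state=C, head=-6, tape[-7..0]=00110100 (head:  ^)

Answer: -6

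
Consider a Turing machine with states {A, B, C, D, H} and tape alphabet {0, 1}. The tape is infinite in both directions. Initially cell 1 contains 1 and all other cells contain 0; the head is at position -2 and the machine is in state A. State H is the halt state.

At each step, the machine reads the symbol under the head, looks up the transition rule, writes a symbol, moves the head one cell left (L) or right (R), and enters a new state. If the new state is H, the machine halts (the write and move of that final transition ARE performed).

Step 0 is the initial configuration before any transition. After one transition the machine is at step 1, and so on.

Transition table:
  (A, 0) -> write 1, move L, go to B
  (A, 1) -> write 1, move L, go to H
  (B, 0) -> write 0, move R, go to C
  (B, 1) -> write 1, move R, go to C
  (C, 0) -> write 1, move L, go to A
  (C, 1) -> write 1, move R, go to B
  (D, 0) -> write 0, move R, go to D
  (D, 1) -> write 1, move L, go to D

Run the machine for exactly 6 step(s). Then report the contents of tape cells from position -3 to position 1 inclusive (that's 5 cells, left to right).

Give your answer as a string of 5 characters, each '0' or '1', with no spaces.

Answer: 01111

Derivation:
Step 1: in state A at pos -2, read 0 -> (A,0)->write 1,move L,goto B. Now: state=B, head=-3, tape[-4..2]=0010010 (head:  ^)
Step 2: in state B at pos -3, read 0 -> (B,0)->write 0,move R,goto C. Now: state=C, head=-2, tape[-4..2]=0010010 (head:   ^)
Step 3: in state C at pos -2, read 1 -> (C,1)->write 1,move R,goto B. Now: state=B, head=-1, tape[-4..2]=0010010 (head:    ^)
Step 4: in state B at pos -1, read 0 -> (B,0)->write 0,move R,goto C. Now: state=C, head=0, tape[-4..2]=0010010 (head:     ^)
Step 5: in state C at pos 0, read 0 -> (C,0)->write 1,move L,goto A. Now: state=A, head=-1, tape[-4..2]=0010110 (head:    ^)
Step 6: in state A at pos -1, read 0 -> (A,0)->write 1,move L,goto B. Now: state=B, head=-2, tape[-4..2]=0011110 (head:   ^)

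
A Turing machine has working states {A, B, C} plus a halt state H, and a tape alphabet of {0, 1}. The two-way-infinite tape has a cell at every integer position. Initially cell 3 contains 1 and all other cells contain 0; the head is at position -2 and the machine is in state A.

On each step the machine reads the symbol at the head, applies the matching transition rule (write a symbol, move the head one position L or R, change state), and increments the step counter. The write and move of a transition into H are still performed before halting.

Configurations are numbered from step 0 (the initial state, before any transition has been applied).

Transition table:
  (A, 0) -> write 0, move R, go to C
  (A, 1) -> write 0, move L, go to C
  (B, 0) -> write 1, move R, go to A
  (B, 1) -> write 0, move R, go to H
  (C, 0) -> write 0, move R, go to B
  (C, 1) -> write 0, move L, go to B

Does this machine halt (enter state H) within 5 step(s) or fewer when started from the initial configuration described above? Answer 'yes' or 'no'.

Answer: no

Derivation:
Step 1: in state A at pos -2, read 0 -> (A,0)->write 0,move R,goto C. Now: state=C, head=-1, tape[-3..4]=00000010 (head:   ^)
Step 2: in state C at pos -1, read 0 -> (C,0)->write 0,move R,goto B. Now: state=B, head=0, tape[-3..4]=00000010 (head:    ^)
Step 3: in state B at pos 0, read 0 -> (B,0)->write 1,move R,goto A. Now: state=A, head=1, tape[-3..4]=00010010 (head:     ^)
Step 4: in state A at pos 1, read 0 -> (A,0)->write 0,move R,goto C. Now: state=C, head=2, tape[-3..4]=00010010 (head:      ^)
Step 5: in state C at pos 2, read 0 -> (C,0)->write 0,move R,goto B. Now: state=B, head=3, tape[-3..4]=00010010 (head:       ^)
After 5 step(s): state = B (not H) -> not halted within 5 -> no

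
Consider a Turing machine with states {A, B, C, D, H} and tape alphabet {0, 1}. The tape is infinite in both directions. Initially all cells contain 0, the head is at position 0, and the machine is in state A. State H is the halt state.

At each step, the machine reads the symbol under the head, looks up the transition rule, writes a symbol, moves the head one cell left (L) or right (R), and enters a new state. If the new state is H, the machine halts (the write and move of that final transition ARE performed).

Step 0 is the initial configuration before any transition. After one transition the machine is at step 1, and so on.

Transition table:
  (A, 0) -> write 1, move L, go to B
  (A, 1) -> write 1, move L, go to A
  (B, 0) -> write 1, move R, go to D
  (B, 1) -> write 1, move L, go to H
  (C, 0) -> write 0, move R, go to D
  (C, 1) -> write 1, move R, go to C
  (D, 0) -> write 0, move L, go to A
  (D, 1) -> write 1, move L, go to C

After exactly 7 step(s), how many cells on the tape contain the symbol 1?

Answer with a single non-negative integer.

Step 1: in state A at pos 0, read 0 -> (A,0)->write 1,move L,goto B. Now: state=B, head=-1, tape[-2..1]=0010 (head:  ^)
Step 2: in state B at pos -1, read 0 -> (B,0)->write 1,move R,goto D. Now: state=D, head=0, tape[-2..1]=0110 (head:   ^)
Step 3: in state D at pos 0, read 1 -> (D,1)->write 1,move L,goto C. Now: state=C, head=-1, tape[-2..1]=0110 (head:  ^)
Step 4: in state C at pos -1, read 1 -> (C,1)->write 1,move R,goto C. Now: state=C, head=0, tape[-2..1]=0110 (head:   ^)
Step 5: in state C at pos 0, read 1 -> (C,1)->write 1,move R,goto C. Now: state=C, head=1, tape[-2..2]=01100 (head:    ^)
Step 6: in state C at pos 1, read 0 -> (C,0)->write 0,move R,goto D. Now: state=D, head=2, tape[-2..3]=011000 (head:     ^)
Step 7: in state D at pos 2, read 0 -> (D,0)->write 0,move L,goto A. Now: state=A, head=1, tape[-2..3]=011000 (head:    ^)
Cells containing 1 after step 7: {-1, 0} -> 2 cell(s)

Answer: 2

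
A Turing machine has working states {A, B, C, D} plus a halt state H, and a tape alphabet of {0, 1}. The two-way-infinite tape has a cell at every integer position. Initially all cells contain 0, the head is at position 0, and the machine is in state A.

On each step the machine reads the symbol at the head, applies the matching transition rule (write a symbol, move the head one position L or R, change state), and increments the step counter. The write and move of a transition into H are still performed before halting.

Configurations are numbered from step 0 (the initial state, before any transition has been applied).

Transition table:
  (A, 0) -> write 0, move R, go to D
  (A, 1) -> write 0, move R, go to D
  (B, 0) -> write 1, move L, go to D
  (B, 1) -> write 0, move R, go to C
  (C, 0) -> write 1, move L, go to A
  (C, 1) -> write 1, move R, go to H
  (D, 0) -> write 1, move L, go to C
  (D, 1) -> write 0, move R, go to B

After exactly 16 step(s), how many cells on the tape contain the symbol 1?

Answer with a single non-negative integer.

Answer: 1

Derivation:
Step 1: in state A at pos 0, read 0 -> (A,0)->write 0,move R,goto D. Now: state=D, head=1, tape[-1..2]=0000 (head:   ^)
Step 2: in state D at pos 1, read 0 -> (D,0)->write 1,move L,goto C. Now: state=C, head=0, tape[-1..2]=0010 (head:  ^)
Step 3: in state C at pos 0, read 0 -> (C,0)->write 1,move L,goto A. Now: state=A, head=-1, tape[-2..2]=00110 (head:  ^)
Step 4: in state A at pos -1, read 0 -> (A,0)->write 0,move R,goto D. Now: state=D, head=0, tape[-2..2]=00110 (head:   ^)
Step 5: in state D at pos 0, read 1 -> (D,1)->write 0,move R,goto B. Now: state=B, head=1, tape[-2..2]=00010 (head:    ^)
Step 6: in state B at pos 1, read 1 -> (B,1)->write 0,move R,goto C. Now: state=C, head=2, tape[-2..3]=000000 (head:     ^)
Step 7: in state C at pos 2, read 0 -> (C,0)->write 1,move L,goto A. Now: state=A, head=1, tape[-2..3]=000010 (head:    ^)
Step 8: in state A at pos 1, read 0 -> (A,0)->write 0,move R,goto D. Now: state=D, head=2, tape[-2..3]=000010 (head:     ^)
Step 9: in state D at pos 2, read 1 -> (D,1)->write 0,move R,goto B. Now: state=B, head=3, tape[-2..4]=0000000 (head:      ^)
Step 10: in state B at pos 3, read 0 -> (B,0)->write 1,move L,goto D. Now: state=D, head=2, tape[-2..4]=0000010 (head:     ^)
Step 11: in state D at pos 2, read 0 -> (D,0)->write 1,move L,goto C. Now: state=C, head=1, tape[-2..4]=0000110 (head:    ^)
Step 12: in state C at pos 1, read 0 -> (C,0)->write 1,move L,goto A. Now: state=A, head=0, tape[-2..4]=0001110 (head:   ^)
Step 13: in state A at pos 0, read 0 -> (A,0)->write 0,move R,goto D. Now: state=D, head=1, tape[-2..4]=0001110 (head:    ^)
Step 14: in state D at pos 1, read 1 -> (D,1)->write 0,move R,goto B. Now: state=B, head=2, tape[-2..4]=0000110 (head:     ^)
Step 15: in state B at pos 2, read 1 -> (B,1)->write 0,move R,goto C. Now: state=C, head=3, tape[-2..4]=0000010 (head:      ^)
Step 16: in state C at pos 3, read 1 -> (C,1)->write 1,move R,goto H. Now: state=H, head=4, tape[-2..5]=00000100 (head:       ^)
Cells containing 1 after step 16: {3} -> 1 cell(s)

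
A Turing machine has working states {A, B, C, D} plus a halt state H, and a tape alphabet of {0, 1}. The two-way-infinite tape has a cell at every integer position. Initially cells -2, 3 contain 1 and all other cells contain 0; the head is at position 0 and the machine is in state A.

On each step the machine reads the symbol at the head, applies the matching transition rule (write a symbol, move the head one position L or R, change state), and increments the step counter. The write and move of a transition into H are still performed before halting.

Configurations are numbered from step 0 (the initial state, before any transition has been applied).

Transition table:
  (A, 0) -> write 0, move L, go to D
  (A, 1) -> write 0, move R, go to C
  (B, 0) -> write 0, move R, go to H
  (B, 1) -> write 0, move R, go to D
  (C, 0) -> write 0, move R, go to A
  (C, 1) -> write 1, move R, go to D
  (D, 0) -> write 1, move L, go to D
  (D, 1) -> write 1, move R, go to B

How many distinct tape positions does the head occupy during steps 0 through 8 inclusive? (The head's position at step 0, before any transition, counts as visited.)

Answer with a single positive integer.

Step 1: in state A at pos 0, read 0 -> (A,0)->write 0,move L,goto D. Now: state=D, head=-1, tape[-3..4]=01000010 (head:   ^)
Step 2: in state D at pos -1, read 0 -> (D,0)->write 1,move L,goto D. Now: state=D, head=-2, tape[-3..4]=01100010 (head:  ^)
Step 3: in state D at pos -2, read 1 -> (D,1)->write 1,move R,goto B. Now: state=B, head=-1, tape[-3..4]=01100010 (head:   ^)
Step 4: in state B at pos -1, read 1 -> (B,1)->write 0,move R,goto D. Now: state=D, head=0, tape[-3..4]=01000010 (head:    ^)
Step 5: in state D at pos 0, read 0 -> (D,0)->write 1,move L,goto D. Now: state=D, head=-1, tape[-3..4]=01010010 (head:   ^)
Step 6: in state D at pos -1, read 0 -> (D,0)->write 1,move L,goto D. Now: state=D, head=-2, tape[-3..4]=01110010 (head:  ^)
Step 7: in state D at pos -2, read 1 -> (D,1)->write 1,move R,goto B. Now: state=B, head=-1, tape[-3..4]=01110010 (head:   ^)
Step 8: in state B at pos -1, read 1 -> (B,1)->write 0,move R,goto D. Now: state=D, head=0, tape[-3..4]=01010010 (head:    ^)
Head positions at steps 0..8: starting at 0, distinct positions visited = {-2, -1, 0} -> 3 position(s)

Answer: 3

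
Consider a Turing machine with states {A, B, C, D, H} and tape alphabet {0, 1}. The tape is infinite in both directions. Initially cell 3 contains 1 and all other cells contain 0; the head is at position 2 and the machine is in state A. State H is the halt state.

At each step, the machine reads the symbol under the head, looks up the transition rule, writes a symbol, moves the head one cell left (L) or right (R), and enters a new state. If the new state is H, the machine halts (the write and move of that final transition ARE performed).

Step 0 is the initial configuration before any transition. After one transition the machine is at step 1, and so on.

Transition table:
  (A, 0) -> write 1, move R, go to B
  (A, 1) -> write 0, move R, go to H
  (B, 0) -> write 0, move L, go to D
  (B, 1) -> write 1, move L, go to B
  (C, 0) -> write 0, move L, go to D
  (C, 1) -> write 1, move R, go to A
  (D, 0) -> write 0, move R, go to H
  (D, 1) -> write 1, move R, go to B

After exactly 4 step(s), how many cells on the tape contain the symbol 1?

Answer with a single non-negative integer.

Answer: 2

Derivation:
Step 1: in state A at pos 2, read 0 -> (A,0)->write 1,move R,goto B. Now: state=B, head=3, tape[1..4]=0110 (head:   ^)
Step 2: in state B at pos 3, read 1 -> (B,1)->write 1,move L,goto B. Now: state=B, head=2, tape[1..4]=0110 (head:  ^)
Step 3: in state B at pos 2, read 1 -> (B,1)->write 1,move L,goto B. Now: state=B, head=1, tape[0..4]=00110 (head:  ^)
Step 4: in state B at pos 1, read 0 -> (B,0)->write 0,move L,goto D. Now: state=D, head=0, tape[-1..4]=000110 (head:  ^)
Cells containing 1 after step 4: {2, 3} -> 2 cell(s)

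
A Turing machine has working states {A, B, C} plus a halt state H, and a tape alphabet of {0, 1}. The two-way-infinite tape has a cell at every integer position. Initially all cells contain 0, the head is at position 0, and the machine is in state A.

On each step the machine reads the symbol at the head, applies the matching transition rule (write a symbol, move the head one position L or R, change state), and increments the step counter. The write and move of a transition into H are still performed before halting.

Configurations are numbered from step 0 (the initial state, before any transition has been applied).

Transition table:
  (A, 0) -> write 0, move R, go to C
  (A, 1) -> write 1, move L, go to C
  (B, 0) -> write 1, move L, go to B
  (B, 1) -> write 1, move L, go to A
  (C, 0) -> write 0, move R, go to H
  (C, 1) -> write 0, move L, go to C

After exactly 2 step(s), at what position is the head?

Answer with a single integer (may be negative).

Step 1: in state A at pos 0, read 0 -> (A,0)->write 0,move R,goto C. Now: state=C, head=1, tape[-1..2]=0000 (head:   ^)
Step 2: in state C at pos 1, read 0 -> (C,0)->write 0,move R,goto H. Now: state=H, head=2, tape[-1..3]=00000 (head:    ^)

Answer: 2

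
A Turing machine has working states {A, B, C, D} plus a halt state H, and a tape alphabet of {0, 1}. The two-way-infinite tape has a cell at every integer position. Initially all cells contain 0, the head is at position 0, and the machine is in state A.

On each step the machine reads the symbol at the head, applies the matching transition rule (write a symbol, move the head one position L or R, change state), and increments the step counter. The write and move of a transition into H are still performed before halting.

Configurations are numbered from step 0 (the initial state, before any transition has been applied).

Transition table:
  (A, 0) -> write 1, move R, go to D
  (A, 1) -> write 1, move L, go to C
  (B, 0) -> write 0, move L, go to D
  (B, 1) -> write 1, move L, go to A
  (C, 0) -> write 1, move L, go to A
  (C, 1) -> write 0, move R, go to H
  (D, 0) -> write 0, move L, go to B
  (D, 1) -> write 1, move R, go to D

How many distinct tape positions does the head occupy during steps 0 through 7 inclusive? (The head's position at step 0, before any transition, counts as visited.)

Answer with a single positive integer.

Step 1: in state A at pos 0, read 0 -> (A,0)->write 1,move R,goto D. Now: state=D, head=1, tape[-1..2]=0100 (head:   ^)
Step 2: in state D at pos 1, read 0 -> (D,0)->write 0,move L,goto B. Now: state=B, head=0, tape[-1..2]=0100 (head:  ^)
Step 3: in state B at pos 0, read 1 -> (B,1)->write 1,move L,goto A. Now: state=A, head=-1, tape[-2..2]=00100 (head:  ^)
Step 4: in state A at pos -1, read 0 -> (A,0)->write 1,move R,goto D. Now: state=D, head=0, tape[-2..2]=01100 (head:   ^)
Step 5: in state D at pos 0, read 1 -> (D,1)->write 1,move R,goto D. Now: state=D, head=1, tape[-2..2]=01100 (head:    ^)
Step 6: in state D at pos 1, read 0 -> (D,0)->write 0,move L,goto B. Now: state=B, head=0, tape[-2..2]=01100 (head:   ^)
Step 7: in state B at pos 0, read 1 -> (B,1)->write 1,move L,goto A. Now: state=A, head=-1, tape[-2..2]=01100 (head:  ^)
Head positions at steps 0..7: starting at 0, distinct positions visited = {-1, 0, 1} -> 3 position(s)

Answer: 3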